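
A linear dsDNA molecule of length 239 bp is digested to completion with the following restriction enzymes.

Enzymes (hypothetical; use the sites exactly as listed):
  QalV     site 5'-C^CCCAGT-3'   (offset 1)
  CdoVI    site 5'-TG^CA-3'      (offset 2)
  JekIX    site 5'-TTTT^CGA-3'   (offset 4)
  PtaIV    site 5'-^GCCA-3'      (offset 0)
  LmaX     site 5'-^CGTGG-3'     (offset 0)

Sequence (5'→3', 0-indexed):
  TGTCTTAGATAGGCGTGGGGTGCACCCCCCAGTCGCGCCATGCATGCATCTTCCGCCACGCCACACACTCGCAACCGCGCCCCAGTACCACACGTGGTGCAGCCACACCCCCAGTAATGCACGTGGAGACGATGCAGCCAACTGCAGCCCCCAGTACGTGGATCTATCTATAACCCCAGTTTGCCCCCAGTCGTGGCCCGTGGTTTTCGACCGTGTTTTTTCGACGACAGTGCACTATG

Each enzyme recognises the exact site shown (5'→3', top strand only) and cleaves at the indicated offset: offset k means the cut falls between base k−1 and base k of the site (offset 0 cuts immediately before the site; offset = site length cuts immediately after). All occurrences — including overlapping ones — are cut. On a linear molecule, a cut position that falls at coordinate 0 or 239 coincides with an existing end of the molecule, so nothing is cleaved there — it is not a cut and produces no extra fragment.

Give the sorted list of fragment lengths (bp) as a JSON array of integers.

Site scan:
  QalV CCCCAGT/1: at [26, 79, 108, 148, 173, 184] ⇒ [27, 80, 109, 149, 174, 185]
  CdoVI TGCA/2: at [20, 40, 44, 97, 117, 132, 142, 230] ⇒ [22, 42, 46, 99, 119, 134, 144, 232]
  JekIX TTTTCGA/4: at [203, 217] ⇒ [207, 221]
  PtaIV GCCA/0: at [36, 54, 59, 101, 136] ⇒ [36, 54, 59, 101, 136]
  LmaX CGTGG/0: at [13, 92, 121, 156, 191, 198] ⇒ [13, 92, 121, 156, 191, 198]

Pooled cuts: [13, 22, 27, 36, 42, 46, 54, 59, 80, 92, 99, 101, 109, 119, 121, 134, 136, 144, 149, 156, 174, 185, 191, 198, 207, 221, 232]

Fragment lengths:
  [0,13): 13 bp
  [13,22): 9 bp
  [22,27): 5 bp
  [27,36): 9 bp
  [36,42): 6 bp
  [42,46): 4 bp
  [46,54): 8 bp
  [54,59): 5 bp
  [59,80): 21 bp
  [80,92): 12 bp
  [92,99): 7 bp
  [99,101): 2 bp
  [101,109): 8 bp
  [109,119): 10 bp
  [119,121): 2 bp
  [121,134): 13 bp
  [134,136): 2 bp
  [136,144): 8 bp
  [144,149): 5 bp
  [149,156): 7 bp
  [156,174): 18 bp
  [174,185): 11 bp
  [185,191): 6 bp
  [191,198): 7 bp
  [198,207): 9 bp
  [207,221): 14 bp
  [221,232): 11 bp
  [232,239): 7 bp

[2,2,2,4,5,5,5,6,6,7,7,7,7,8,8,8,9,9,9,10,11,11,12,13,13,14,18,21]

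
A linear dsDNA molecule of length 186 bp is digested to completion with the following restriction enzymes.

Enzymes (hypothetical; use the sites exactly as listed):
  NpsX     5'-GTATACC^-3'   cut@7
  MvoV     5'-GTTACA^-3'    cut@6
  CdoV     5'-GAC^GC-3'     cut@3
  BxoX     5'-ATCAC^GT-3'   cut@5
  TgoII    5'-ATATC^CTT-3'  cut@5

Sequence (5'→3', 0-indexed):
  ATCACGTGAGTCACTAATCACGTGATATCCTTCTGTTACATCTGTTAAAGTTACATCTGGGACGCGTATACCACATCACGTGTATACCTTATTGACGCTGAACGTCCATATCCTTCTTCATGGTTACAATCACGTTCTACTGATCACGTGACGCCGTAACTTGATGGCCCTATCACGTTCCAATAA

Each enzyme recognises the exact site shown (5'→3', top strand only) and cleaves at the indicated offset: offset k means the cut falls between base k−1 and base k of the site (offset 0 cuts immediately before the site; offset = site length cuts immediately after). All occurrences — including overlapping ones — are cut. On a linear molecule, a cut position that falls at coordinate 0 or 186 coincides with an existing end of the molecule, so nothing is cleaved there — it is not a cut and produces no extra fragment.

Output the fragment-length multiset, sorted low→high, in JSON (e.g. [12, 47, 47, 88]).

Site scan:
  NpsX GTATACC/7: at [65, 81] ⇒ [72, 88]
  MvoV GTTACA/6: at [34, 49, 122] ⇒ [40, 55, 128]
  CdoV GACGC/3: at [60, 93, 149] ⇒ [63, 96, 152]
  BxoX ATCACGT/5: at [0, 16, 74, 128, 142, 171] ⇒ [5, 21, 79, 133, 147, 176]
  TgoII ATATCCTT/5: at [24, 107] ⇒ [29, 112]

All cut coordinates (distinct, sorted): [5, 21, 29, 40, 55, 63, 72, 79, 88, 96, 112, 128, 133, 147, 152, 176]

Fragments:
  [0,5): 5 bp
  [5,21): 16 bp
  [21,29): 8 bp
  [29,40): 11 bp
  [40,55): 15 bp
  [55,63): 8 bp
  [63,72): 9 bp
  [72,79): 7 bp
  [79,88): 9 bp
  [88,96): 8 bp
  [96,112): 16 bp
  [112,128): 16 bp
  [128,133): 5 bp
  [133,147): 14 bp
  [147,152): 5 bp
  [152,176): 24 bp
  [176,186): 10 bp

[5,5,5,7,8,8,8,9,9,10,11,14,15,16,16,16,24]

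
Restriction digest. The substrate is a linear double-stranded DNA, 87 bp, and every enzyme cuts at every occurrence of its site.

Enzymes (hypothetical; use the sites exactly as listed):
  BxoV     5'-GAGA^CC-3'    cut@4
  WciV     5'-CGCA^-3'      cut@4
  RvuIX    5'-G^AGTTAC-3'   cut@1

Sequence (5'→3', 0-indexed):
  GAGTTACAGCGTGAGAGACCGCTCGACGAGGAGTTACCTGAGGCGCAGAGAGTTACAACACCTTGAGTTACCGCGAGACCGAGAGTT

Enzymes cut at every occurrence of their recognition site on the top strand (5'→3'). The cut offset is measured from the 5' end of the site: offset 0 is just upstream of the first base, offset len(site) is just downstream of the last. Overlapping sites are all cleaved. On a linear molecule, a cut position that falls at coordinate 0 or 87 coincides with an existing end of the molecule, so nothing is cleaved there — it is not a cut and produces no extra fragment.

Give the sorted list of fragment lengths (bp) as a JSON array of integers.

[1,3,9,13,13,15,16,17]

Site scan:
  BxoV GAGACC/4: at [14, 74] ⇒ [18, 78]
  WciV CGCA/4: at [43] ⇒ [47]
  RvuIX GAGTTAC/1: at [0, 30, 49, 64] ⇒ [1, 31, 50, 65]

All cut coordinates (distinct, sorted): [1, 18, 31, 47, 50, 65, 78]

Fragment lengths:
  [0,1): 1 bp
  [1,18): 17 bp
  [18,31): 13 bp
  [31,47): 16 bp
  [47,50): 3 bp
  [50,65): 15 bp
  [65,78): 13 bp
  [78,87): 9 bp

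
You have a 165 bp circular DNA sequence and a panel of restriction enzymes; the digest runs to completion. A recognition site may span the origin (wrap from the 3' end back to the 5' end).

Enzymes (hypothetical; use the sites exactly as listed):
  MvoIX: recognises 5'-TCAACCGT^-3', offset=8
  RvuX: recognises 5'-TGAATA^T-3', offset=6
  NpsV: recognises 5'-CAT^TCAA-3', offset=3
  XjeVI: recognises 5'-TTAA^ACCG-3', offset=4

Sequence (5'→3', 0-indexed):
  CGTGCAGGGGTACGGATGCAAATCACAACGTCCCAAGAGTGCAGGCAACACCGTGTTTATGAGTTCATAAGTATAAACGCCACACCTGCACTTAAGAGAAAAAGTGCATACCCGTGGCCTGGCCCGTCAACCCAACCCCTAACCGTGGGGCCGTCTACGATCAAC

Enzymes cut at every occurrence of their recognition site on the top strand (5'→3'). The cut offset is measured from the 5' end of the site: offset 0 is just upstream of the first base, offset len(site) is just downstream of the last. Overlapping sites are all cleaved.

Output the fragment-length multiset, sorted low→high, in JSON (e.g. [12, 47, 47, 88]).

Site scan:
  MvoIX TCAACCGT/8: at [160] ⇒ [3]
  RvuX (TGAATAT, off=6): no sites
  NpsV (CATTCAA, off=3): no sites
  XjeVI (TTAAACCG, off=4): no sites

All cut coordinates (distinct, sorted): [3]

Fragments:
  3→3 (wrap): 165-3+3 = 165 bp

[165]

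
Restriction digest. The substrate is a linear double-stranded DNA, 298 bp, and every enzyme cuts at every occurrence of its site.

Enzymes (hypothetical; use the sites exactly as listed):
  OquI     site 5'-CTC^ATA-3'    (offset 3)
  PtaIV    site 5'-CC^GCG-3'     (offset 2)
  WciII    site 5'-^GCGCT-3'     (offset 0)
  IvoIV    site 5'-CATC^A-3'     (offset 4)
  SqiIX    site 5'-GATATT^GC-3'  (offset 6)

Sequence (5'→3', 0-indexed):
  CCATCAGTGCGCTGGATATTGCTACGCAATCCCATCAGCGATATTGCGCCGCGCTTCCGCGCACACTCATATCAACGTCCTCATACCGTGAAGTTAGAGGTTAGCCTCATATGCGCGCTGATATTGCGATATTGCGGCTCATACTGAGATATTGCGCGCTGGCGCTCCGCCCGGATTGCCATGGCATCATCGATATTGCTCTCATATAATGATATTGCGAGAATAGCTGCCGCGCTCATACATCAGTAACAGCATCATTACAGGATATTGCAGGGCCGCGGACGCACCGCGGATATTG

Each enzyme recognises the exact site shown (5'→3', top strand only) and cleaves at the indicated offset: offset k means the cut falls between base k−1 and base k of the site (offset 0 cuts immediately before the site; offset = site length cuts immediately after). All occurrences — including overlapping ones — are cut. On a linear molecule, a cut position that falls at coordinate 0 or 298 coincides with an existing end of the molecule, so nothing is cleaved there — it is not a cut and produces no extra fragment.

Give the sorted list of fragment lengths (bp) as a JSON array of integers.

Site scan:
  OquI (CTCATA, off=3): starts [65, 79, 105, 137, 200, 234] → cuts [68, 82, 108, 140, 203, 237]
  PtaIV (CCGCG, off=2): starts [48, 56, 229, 275, 286] → cuts [50, 58, 231, 277, 288]
  WciII (GCGCT, off=0): starts [8, 50, 114, 155, 161, 231] → cuts [8, 50, 114, 155, 161, 231]
  IvoIV (CATCA, off=4): starts [1, 32, 184, 240, 252] → cuts [5, 36, 188, 244, 256]
  SqiIX (GATATTGC, off=6): starts [14, 39, 119, 127, 147, 191, 210, 263] → cuts [20, 45, 125, 133, 153, 197, 216, 269]

Pooled cuts: [5, 8, 20, 36, 45, 50, 58, 68, 82, 108, 114, 125, 133, 140, 153, 155, 161, 188, 197, 203, 216, 231, 237, 244, 256, 269, 277, 288]

Fragment lengths:
  [0,5): 5 bp
  [5,8): 3 bp
  [8,20): 12 bp
  [20,36): 16 bp
  [36,45): 9 bp
  [45,50): 5 bp
  [50,58): 8 bp
  [58,68): 10 bp
  [68,82): 14 bp
  [82,108): 26 bp
  [108,114): 6 bp
  [114,125): 11 bp
  [125,133): 8 bp
  [133,140): 7 bp
  [140,153): 13 bp
  [153,155): 2 bp
  [155,161): 6 bp
  [161,188): 27 bp
  [188,197): 9 bp
  [197,203): 6 bp
  [203,216): 13 bp
  [216,231): 15 bp
  [231,237): 6 bp
  [237,244): 7 bp
  [244,256): 12 bp
  [256,269): 13 bp
  [269,277): 8 bp
  [277,288): 11 bp
  [288,298): 10 bp

[2,3,5,5,6,6,6,6,7,7,8,8,8,9,9,10,10,11,11,12,12,13,13,13,14,15,16,26,27]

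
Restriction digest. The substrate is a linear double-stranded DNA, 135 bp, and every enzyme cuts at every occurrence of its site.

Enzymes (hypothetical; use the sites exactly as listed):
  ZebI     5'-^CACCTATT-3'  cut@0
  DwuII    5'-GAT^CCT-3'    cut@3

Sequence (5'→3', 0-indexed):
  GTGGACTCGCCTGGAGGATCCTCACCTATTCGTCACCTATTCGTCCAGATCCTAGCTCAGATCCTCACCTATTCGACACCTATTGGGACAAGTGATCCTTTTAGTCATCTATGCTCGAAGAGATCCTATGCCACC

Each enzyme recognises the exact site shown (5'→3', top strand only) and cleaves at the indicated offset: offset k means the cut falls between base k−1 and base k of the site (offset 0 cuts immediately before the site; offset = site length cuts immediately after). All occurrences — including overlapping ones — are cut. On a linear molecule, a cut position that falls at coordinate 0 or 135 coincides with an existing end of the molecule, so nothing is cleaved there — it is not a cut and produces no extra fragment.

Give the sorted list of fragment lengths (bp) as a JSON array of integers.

Site scan:
  ZebI CACCTATT/0: at [22, 33, 65, 76] ⇒ [22, 33, 65, 76]
  DwuII GATCCT/3: at [16, 47, 59, 93, 121] ⇒ [19, 50, 62, 96, 124]

Pooled cuts: [19, 22, 33, 50, 62, 65, 76, 96, 124]

Fragments:
  [0,19): 19 bp
  [19,22): 3 bp
  [22,33): 11 bp
  [33,50): 17 bp
  [50,62): 12 bp
  [62,65): 3 bp
  [65,76): 11 bp
  [76,96): 20 bp
  [96,124): 28 bp
  [124,135): 11 bp

[3,3,11,11,11,12,17,19,20,28]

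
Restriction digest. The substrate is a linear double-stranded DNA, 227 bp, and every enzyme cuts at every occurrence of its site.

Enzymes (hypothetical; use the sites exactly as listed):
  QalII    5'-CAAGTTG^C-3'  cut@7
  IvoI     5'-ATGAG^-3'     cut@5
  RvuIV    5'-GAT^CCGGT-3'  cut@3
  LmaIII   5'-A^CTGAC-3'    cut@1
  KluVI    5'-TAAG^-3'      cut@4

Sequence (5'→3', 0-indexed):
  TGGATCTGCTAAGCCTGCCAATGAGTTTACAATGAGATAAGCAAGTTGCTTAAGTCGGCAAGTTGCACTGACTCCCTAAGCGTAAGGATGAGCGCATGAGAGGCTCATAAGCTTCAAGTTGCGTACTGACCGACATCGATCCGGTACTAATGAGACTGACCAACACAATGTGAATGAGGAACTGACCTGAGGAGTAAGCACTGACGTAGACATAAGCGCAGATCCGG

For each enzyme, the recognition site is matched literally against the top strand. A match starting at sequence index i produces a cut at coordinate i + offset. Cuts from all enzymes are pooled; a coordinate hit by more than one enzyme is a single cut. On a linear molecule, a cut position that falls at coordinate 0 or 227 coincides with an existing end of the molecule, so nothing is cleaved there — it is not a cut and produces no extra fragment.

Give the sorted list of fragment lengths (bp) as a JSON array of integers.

Scan for sites:
  QalII (CAAGTTGC, off=7): starts [41, 58, 114] → cuts [48, 65, 121]
  IvoI (ATGAG, off=5): starts [20, 31, 87, 95, 149, 173] → cuts [25, 36, 92, 100, 154, 178]
  RvuIV (GATCCGGT, off=3): starts [137] → cuts [140]
  LmaIII (ACTGAC, off=1): starts [66, 124, 154, 180, 199] → cuts [67, 125, 155, 181, 200]
  KluVI (TAAG, off=4): starts [9, 37, 50, 76, 82, 107, 194, 212] → cuts [13, 41, 54, 80, 86, 111, 198, 216]

All cut coordinates (distinct, sorted): [13, 25, 36, 41, 48, 54, 65, 67, 80, 86, 92, 100, 111, 121, 125, 140, 154, 155, 178, 181, 198, 200, 216]

Fragments:
  [0,13): 13 bp
  [13,25): 12 bp
  [25,36): 11 bp
  [36,41): 5 bp
  [41,48): 7 bp
  [48,54): 6 bp
  [54,65): 11 bp
  [65,67): 2 bp
  [67,80): 13 bp
  [80,86): 6 bp
  [86,92): 6 bp
  [92,100): 8 bp
  [100,111): 11 bp
  [111,121): 10 bp
  [121,125): 4 bp
  [125,140): 15 bp
  [140,154): 14 bp
  [154,155): 1 bp
  [155,178): 23 bp
  [178,181): 3 bp
  [181,198): 17 bp
  [198,200): 2 bp
  [200,216): 16 bp
  [216,227): 11 bp

[1,2,2,3,4,5,6,6,6,7,8,10,11,11,11,11,12,13,13,14,15,16,17,23]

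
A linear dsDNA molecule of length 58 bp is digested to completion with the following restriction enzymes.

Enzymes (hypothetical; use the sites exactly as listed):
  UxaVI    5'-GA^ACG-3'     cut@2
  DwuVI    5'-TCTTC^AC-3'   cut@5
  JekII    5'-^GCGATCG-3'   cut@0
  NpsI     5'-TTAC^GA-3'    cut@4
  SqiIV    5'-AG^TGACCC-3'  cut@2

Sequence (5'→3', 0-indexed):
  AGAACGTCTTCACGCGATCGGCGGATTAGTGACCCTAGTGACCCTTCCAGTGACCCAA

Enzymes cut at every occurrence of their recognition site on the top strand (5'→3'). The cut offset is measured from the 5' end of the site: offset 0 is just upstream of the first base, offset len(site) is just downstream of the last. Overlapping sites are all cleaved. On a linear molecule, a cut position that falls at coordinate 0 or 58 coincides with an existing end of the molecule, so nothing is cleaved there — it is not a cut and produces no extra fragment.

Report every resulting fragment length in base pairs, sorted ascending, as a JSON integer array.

[2,3,8,8,9,12,16]

Per-enzyme occurrences:
  UxaVI (GAACG, off=2): starts [1] → cuts [3]
  DwuVI (TCTTCAC, off=5): starts [6] → cuts [11]
  JekII (GCGATCG, off=0): starts [13] → cuts [13]
  NpsI (TTACGA, off=4): no sites
  SqiIV (AGTGACCC, off=2): starts [27, 36, 48] → cuts [29, 38, 50]

All cut coordinates (distinct, sorted): [3, 11, 13, 29, 38, 50]

Fragments:
  [0,3): 3 bp
  [3,11): 8 bp
  [11,13): 2 bp
  [13,29): 16 bp
  [29,38): 9 bp
  [38,50): 12 bp
  [50,58): 8 bp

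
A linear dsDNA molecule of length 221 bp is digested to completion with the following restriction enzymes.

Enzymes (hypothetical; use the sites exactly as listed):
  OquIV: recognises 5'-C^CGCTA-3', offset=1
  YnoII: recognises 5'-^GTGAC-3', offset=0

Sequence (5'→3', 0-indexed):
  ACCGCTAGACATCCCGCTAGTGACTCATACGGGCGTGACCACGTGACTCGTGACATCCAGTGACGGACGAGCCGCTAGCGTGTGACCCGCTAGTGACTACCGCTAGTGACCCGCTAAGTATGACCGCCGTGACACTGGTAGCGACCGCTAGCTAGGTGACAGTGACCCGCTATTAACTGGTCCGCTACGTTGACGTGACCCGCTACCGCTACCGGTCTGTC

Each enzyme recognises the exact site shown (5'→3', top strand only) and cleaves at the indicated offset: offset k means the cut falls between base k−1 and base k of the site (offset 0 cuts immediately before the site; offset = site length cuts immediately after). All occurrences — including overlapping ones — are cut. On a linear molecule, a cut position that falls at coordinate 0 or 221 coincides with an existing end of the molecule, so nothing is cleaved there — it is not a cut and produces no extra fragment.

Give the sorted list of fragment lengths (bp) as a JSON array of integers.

Scan for sites:
  OquIV (CCGCTA, off=1): starts [1, 13, 71, 86, 99, 110, 144, 166, 181, 199, 205] → cuts [2, 14, 72, 87, 100, 111, 145, 167, 182, 200, 206]
  YnoII (GTGAC, off=0): starts [19, 34, 42, 49, 59, 81, 92, 105, 128, 155, 161, 194] → cuts [19, 34, 42, 49, 59, 81, 92, 105, 128, 155, 161, 194]

Pooled cuts: [2, 14, 19, 34, 42, 49, 59, 72, 81, 87, 92, 100, 105, 111, 128, 145, 155, 161, 167, 182, 194, 200, 206]

Fragments:
  [0,2): 2 bp
  [2,14): 12 bp
  [14,19): 5 bp
  [19,34): 15 bp
  [34,42): 8 bp
  [42,49): 7 bp
  [49,59): 10 bp
  [59,72): 13 bp
  [72,81): 9 bp
  [81,87): 6 bp
  [87,92): 5 bp
  [92,100): 8 bp
  [100,105): 5 bp
  [105,111): 6 bp
  [111,128): 17 bp
  [128,145): 17 bp
  [145,155): 10 bp
  [155,161): 6 bp
  [161,167): 6 bp
  [167,182): 15 bp
  [182,194): 12 bp
  [194,200): 6 bp
  [200,206): 6 bp
  [206,221): 15 bp

[2,5,5,5,6,6,6,6,6,6,7,8,8,9,10,10,12,12,13,15,15,15,17,17]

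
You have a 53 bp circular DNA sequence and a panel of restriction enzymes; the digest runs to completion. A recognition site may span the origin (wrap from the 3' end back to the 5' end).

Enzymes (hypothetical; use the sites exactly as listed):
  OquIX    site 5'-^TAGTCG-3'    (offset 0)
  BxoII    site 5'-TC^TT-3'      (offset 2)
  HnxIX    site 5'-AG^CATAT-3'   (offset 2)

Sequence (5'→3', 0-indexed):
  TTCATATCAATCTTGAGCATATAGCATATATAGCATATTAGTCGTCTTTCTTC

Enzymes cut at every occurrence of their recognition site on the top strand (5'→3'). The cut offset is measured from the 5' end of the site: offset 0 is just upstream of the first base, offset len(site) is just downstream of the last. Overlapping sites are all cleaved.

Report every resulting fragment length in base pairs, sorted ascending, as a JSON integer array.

Scan for sites:
  OquIX TAGTCG/0: at [38] ⇒ [38]
  BxoII TCTT/2: at [10, 44, 48, 51] ⇒ [0, 12, 46, 50]
  HnxIX AGCATAT/2: at [15, 22, 31] ⇒ [17, 24, 33]

All cut coordinates (distinct, sorted): [0, 12, 17, 24, 33, 38, 46, 50]

Fragment lengths:
  0→12: 12 bp
  12→17: 5 bp
  17→24: 7 bp
  24→33: 9 bp
  33→38: 5 bp
  38→46: 8 bp
  46→50: 4 bp
  50→0 (wrap): 53-50+0 = 3 bp

[3,4,5,5,7,8,9,12]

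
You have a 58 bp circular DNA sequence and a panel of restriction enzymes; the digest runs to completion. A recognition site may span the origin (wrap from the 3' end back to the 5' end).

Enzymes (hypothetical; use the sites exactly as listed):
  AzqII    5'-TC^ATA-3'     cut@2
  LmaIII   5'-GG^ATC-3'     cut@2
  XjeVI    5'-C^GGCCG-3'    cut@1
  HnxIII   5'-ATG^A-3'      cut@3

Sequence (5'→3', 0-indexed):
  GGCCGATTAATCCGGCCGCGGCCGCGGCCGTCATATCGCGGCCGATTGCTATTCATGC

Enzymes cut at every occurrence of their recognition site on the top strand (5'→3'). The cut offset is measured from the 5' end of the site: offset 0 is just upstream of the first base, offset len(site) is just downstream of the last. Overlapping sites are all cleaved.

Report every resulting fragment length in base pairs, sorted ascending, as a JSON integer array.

[6,6,7,7,13,19]

Scan for sites:
  AzqII TCATA/2: at [30] ⇒ [32]
  LmaIII (GGATC, off=2): no sites
  XjeVI CGGCCG/1: at [12, 18, 24, 38, 57] ⇒ [0, 13, 19, 25, 39]
  HnxIII (ATGA, off=3): no sites

Pooled cuts: [0, 13, 19, 25, 32, 39]

Fragment lengths:
  0→13: 13 bp
  13→19: 6 bp
  19→25: 6 bp
  25→32: 7 bp
  32→39: 7 bp
  39→0 (wrap): 58-39+0 = 19 bp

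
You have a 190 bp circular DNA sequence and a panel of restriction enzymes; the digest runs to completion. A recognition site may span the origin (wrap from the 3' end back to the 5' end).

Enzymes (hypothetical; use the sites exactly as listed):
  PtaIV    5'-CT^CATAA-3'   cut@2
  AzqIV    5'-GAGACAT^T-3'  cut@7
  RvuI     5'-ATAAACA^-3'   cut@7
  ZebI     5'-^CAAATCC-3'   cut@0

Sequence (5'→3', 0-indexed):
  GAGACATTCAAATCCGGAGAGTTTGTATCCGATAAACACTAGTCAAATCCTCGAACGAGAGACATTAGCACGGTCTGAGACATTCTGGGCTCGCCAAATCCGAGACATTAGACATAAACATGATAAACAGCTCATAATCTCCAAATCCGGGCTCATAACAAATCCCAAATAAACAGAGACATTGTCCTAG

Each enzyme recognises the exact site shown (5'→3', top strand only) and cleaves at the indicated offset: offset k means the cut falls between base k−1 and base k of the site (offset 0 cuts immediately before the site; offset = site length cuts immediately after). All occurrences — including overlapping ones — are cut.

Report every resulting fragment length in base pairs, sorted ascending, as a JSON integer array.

[1,3,5,5,7,9,9,11,12,12,14,15,17,18,22,30]

Per-enzyme occurrences:
  PtaIV CTCATAA/2: at [130, 151] ⇒ [132, 153]
  AzqIV GAGACATT/7: at [0, 58, 76, 101, 175] ⇒ [7, 65, 83, 108, 182]
  RvuI ATAAACA/7: at [31, 113, 122, 168] ⇒ [38, 120, 129, 175]
  ZebI CAAATCC/0: at [8, 43, 94, 141, 158] ⇒ [8, 43, 94, 141, 158]

All cut coordinates (distinct, sorted): [7, 8, 38, 43, 65, 83, 94, 108, 120, 129, 132, 141, 153, 158, 175, 182]

Fragment lengths:
  7→8: 1 bp
  8→38: 30 bp
  38→43: 5 bp
  43→65: 22 bp
  65→83: 18 bp
  83→94: 11 bp
  94→108: 14 bp
  108→120: 12 bp
  120→129: 9 bp
  129→132: 3 bp
  132→141: 9 bp
  141→153: 12 bp
  153→158: 5 bp
  158→175: 17 bp
  175→182: 7 bp
  182→7 (wrap): 190-182+7 = 15 bp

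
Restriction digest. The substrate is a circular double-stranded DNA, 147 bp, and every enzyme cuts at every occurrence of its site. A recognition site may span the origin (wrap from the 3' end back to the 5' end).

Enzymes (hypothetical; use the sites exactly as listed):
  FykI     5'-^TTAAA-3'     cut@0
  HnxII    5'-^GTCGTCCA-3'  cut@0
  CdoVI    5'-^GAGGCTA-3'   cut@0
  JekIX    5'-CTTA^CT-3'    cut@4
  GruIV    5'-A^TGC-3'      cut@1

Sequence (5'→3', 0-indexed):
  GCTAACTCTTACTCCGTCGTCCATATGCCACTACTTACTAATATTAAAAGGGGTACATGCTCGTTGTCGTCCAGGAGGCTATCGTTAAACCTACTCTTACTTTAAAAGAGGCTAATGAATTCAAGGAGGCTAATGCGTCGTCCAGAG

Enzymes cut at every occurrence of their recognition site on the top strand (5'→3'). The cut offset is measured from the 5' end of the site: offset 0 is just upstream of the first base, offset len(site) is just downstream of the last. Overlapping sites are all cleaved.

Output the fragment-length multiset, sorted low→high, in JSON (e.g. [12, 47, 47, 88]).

Scan for sites:
  FykI (TTAAA, off=0): starts [43, 84, 101] → cuts [43, 84, 101]
  HnxII (GTCGTCCA, off=0): starts [15, 65, 136] → cuts [15, 65, 136]
  CdoVI (GAGGCTA, off=0): starts [74, 107, 125, 144] → cuts [74, 107, 125, 144]
  JekIX (CTTACT, off=4): starts [7, 33, 95] → cuts [11, 37, 99]
  GruIV (ATGC, off=1): starts [24, 56, 132] → cuts [25, 57, 133]

Pooled cuts: [11, 15, 25, 37, 43, 57, 65, 74, 84, 99, 101, 107, 125, 133, 136, 144]

Fragment lengths:
  11→15: 4 bp
  15→25: 10 bp
  25→37: 12 bp
  37→43: 6 bp
  43→57: 14 bp
  57→65: 8 bp
  65→74: 9 bp
  74→84: 10 bp
  84→99: 15 bp
  99→101: 2 bp
  101→107: 6 bp
  107→125: 18 bp
  125→133: 8 bp
  133→136: 3 bp
  136→144: 8 bp
  144→11 (wrap): 147-144+11 = 14 bp

[2,3,4,6,6,8,8,8,9,10,10,12,14,14,15,18]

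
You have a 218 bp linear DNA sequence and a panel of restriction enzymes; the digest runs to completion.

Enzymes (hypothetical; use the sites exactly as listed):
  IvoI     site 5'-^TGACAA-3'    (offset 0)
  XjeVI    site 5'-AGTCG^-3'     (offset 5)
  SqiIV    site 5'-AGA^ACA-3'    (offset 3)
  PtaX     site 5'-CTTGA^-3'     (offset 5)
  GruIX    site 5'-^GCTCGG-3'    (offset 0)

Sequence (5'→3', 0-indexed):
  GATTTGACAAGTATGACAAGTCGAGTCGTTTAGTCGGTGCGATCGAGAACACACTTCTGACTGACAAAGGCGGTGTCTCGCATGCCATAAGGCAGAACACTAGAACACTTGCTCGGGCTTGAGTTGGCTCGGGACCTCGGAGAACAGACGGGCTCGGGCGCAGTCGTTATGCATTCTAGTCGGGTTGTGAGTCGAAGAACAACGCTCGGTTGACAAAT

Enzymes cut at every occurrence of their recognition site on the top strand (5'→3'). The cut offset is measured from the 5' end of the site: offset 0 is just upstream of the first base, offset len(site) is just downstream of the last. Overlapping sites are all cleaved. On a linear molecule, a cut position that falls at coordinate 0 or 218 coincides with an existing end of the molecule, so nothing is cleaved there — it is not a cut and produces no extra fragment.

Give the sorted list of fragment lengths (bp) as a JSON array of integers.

Per-enzyme occurrences:
  IvoI TGACAA/0: at [4, 13, 61, 210] ⇒ [4, 13, 61, 210]
  XjeVI AGTCG/5: at [18, 23, 31, 161, 177, 189] ⇒ [23, 28, 36, 166, 182, 194]
  SqiIV AGAACA/3: at [45, 93, 101, 140, 195] ⇒ [48, 96, 104, 143, 198]
  PtaX CTTGA/5: at [117] ⇒ [122]
  GruIX GCTCGG/0: at [110, 126, 151, 203] ⇒ [110, 126, 151, 203]

All cut coordinates (distinct, sorted): [4, 13, 23, 28, 36, 48, 61, 96, 104, 110, 122, 126, 143, 151, 166, 182, 194, 198, 203, 210]

Fragment lengths:
  [0,4): 4 bp
  [4,13): 9 bp
  [13,23): 10 bp
  [23,28): 5 bp
  [28,36): 8 bp
  [36,48): 12 bp
  [48,61): 13 bp
  [61,96): 35 bp
  [96,104): 8 bp
  [104,110): 6 bp
  [110,122): 12 bp
  [122,126): 4 bp
  [126,143): 17 bp
  [143,151): 8 bp
  [151,166): 15 bp
  [166,182): 16 bp
  [182,194): 12 bp
  [194,198): 4 bp
  [198,203): 5 bp
  [203,210): 7 bp
  [210,218): 8 bp

[4,4,4,5,5,6,7,8,8,8,8,9,10,12,12,12,13,15,16,17,35]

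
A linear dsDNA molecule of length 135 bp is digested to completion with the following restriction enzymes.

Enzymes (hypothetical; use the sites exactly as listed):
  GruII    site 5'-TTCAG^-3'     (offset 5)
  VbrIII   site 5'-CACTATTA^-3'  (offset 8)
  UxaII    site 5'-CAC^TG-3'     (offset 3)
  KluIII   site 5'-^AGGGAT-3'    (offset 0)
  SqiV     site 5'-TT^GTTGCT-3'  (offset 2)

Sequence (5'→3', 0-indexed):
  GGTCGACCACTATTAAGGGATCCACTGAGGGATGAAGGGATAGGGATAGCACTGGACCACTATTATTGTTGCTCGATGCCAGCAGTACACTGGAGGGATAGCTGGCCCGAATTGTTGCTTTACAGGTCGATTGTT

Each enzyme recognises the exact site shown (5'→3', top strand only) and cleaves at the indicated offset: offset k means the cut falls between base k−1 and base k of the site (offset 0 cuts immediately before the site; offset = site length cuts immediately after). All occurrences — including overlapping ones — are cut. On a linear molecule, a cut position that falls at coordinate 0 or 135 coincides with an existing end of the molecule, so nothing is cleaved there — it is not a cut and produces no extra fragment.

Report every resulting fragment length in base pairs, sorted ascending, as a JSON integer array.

[2,2,3,6,8,10,11,13,15,20,22,23]

Scan for sites:
  GruII (TTCAG, off=5): no sites
  VbrIII (CACTATTA, off=8): starts [7, 57] → cuts [15, 65]
  UxaII (CACTG, off=3): starts [22, 49, 87] → cuts [25, 52, 90]
  KluIII (AGGGAT, off=0): starts [15, 27, 35, 41, 93] → cuts [15, 27, 35, 41, 93]
  SqiV (TTGTTGCT, off=2): starts [65, 111] → cuts [67, 113]

Pooled cuts: [15, 25, 27, 35, 41, 52, 65, 67, 90, 93, 113]

Fragments:
  [0,15): 15 bp
  [15,25): 10 bp
  [25,27): 2 bp
  [27,35): 8 bp
  [35,41): 6 bp
  [41,52): 11 bp
  [52,65): 13 bp
  [65,67): 2 bp
  [67,90): 23 bp
  [90,93): 3 bp
  [93,113): 20 bp
  [113,135): 22 bp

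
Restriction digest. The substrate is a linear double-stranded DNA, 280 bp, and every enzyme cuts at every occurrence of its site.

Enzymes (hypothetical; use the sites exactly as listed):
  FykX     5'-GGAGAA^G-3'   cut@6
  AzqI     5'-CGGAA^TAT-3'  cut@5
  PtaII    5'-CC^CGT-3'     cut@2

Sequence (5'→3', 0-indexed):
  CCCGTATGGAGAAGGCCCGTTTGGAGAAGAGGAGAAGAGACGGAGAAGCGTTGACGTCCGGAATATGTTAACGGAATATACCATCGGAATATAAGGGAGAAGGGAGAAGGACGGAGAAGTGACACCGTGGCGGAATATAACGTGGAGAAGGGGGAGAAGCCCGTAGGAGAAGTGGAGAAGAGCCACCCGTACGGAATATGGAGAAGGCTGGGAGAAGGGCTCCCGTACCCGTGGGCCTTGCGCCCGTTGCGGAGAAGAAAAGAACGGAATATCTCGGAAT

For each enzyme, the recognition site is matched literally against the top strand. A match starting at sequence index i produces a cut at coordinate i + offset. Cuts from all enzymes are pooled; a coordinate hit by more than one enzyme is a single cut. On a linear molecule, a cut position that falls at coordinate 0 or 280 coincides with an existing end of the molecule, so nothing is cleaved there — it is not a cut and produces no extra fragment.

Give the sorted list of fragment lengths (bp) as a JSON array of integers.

Per-enzyme occurrences:
  FykX (GGAGAAG, off=6): starts [7, 22, 30, 41, 95, 102, 112, 143, 152, 165, 173, 199, 210, 250] → cuts [13, 28, 36, 47, 101, 108, 118, 149, 158, 171, 179, 205, 216, 256]
  AzqI (CGGAATAT, off=5): starts [58, 71, 84, 130, 191, 264] → cuts [63, 76, 89, 135, 196, 269]
  PtaII (CCCGT, off=2): starts [0, 15, 159, 185, 221, 227, 242] → cuts [2, 17, 161, 187, 223, 229, 244]

Pooled cuts: [2, 13, 17, 28, 36, 47, 63, 76, 89, 101, 108, 118, 135, 149, 158, 161, 171, 179, 187, 196, 205, 216, 223, 229, 244, 256, 269]

Fragments:
  [0,2): 2 bp
  [2,13): 11 bp
  [13,17): 4 bp
  [17,28): 11 bp
  [28,36): 8 bp
  [36,47): 11 bp
  [47,63): 16 bp
  [63,76): 13 bp
  [76,89): 13 bp
  [89,101): 12 bp
  [101,108): 7 bp
  [108,118): 10 bp
  [118,135): 17 bp
  [135,149): 14 bp
  [149,158): 9 bp
  [158,161): 3 bp
  [161,171): 10 bp
  [171,179): 8 bp
  [179,187): 8 bp
  [187,196): 9 bp
  [196,205): 9 bp
  [205,216): 11 bp
  [216,223): 7 bp
  [223,229): 6 bp
  [229,244): 15 bp
  [244,256): 12 bp
  [256,269): 13 bp
  [269,280): 11 bp

[2,3,4,6,7,7,8,8,8,9,9,9,10,10,11,11,11,11,11,12,12,13,13,13,14,15,16,17]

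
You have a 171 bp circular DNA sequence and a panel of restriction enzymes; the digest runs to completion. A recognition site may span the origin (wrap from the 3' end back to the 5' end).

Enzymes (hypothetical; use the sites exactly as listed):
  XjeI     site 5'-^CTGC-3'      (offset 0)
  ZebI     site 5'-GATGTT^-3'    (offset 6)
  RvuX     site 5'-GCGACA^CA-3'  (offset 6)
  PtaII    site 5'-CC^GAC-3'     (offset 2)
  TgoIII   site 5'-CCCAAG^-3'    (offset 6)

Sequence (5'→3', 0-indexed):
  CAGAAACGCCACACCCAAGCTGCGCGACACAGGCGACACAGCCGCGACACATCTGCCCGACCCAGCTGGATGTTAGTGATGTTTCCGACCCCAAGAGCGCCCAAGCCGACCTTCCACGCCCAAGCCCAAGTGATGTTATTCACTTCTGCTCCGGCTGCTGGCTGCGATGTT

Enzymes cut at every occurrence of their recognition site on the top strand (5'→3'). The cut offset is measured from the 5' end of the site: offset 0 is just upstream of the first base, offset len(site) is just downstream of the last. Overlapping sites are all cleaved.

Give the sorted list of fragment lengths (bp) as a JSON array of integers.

Scan for sites:
  XjeI CTGC/0: at [19, 52, 145, 154, 161] ⇒ [19, 52, 145, 154, 161]
  ZebI GATGTT/6: at [68, 77, 131, 165] ⇒ [0, 74, 83, 137]
  RvuX GCGACACA/6: at [23, 32, 43] ⇒ [29, 38, 49]
  PtaII CCGAC/2: at [56, 84, 105] ⇒ [58, 86, 107]
  TgoIII CCCAAG/6: at [13, 89, 99, 118, 124] ⇒ [19, 95, 105, 124, 130]

Pooled cuts: [0, 19, 29, 38, 49, 52, 58, 74, 83, 86, 95, 105, 107, 124, 130, 137, 145, 154, 161]

Fragment lengths:
  0→19: 19 bp
  19→29: 10 bp
  29→38: 9 bp
  38→49: 11 bp
  49→52: 3 bp
  52→58: 6 bp
  58→74: 16 bp
  74→83: 9 bp
  83→86: 3 bp
  86→95: 9 bp
  95→105: 10 bp
  105→107: 2 bp
  107→124: 17 bp
  124→130: 6 bp
  130→137: 7 bp
  137→145: 8 bp
  145→154: 9 bp
  154→161: 7 bp
  161→0 (wrap): 171-161+0 = 10 bp

[2,3,3,6,6,7,7,8,9,9,9,9,10,10,10,11,16,17,19]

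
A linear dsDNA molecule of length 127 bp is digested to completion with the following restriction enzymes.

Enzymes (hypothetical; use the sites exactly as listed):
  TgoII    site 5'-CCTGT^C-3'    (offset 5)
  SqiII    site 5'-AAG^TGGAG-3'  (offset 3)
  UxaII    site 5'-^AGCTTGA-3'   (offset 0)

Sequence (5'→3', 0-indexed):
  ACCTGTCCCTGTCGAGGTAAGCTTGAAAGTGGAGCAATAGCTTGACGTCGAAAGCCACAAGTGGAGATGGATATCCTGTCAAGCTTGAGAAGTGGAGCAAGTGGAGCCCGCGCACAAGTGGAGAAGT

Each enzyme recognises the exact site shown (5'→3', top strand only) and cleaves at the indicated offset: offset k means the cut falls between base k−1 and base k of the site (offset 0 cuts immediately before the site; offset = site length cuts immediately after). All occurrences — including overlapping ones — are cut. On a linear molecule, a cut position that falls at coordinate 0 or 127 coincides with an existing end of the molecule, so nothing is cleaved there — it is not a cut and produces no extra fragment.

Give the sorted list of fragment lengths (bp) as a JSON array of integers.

Site scan:
  TgoII CCTGTC/5: at [1, 7, 74] ⇒ [6, 12, 79]
  SqiII AAGTGGAG/3: at [26, 58, 89, 98, 115] ⇒ [29, 61, 92, 101, 118]
  UxaII AGCTTGA/0: at [19, 38, 81] ⇒ [19, 38, 81]

All cut coordinates (distinct, sorted): [6, 12, 19, 29, 38, 61, 79, 81, 92, 101, 118]

Fragments:
  [0,6): 6 bp
  [6,12): 6 bp
  [12,19): 7 bp
  [19,29): 10 bp
  [29,38): 9 bp
  [38,61): 23 bp
  [61,79): 18 bp
  [79,81): 2 bp
  [81,92): 11 bp
  [92,101): 9 bp
  [101,118): 17 bp
  [118,127): 9 bp

[2,6,6,7,9,9,9,10,11,17,18,23]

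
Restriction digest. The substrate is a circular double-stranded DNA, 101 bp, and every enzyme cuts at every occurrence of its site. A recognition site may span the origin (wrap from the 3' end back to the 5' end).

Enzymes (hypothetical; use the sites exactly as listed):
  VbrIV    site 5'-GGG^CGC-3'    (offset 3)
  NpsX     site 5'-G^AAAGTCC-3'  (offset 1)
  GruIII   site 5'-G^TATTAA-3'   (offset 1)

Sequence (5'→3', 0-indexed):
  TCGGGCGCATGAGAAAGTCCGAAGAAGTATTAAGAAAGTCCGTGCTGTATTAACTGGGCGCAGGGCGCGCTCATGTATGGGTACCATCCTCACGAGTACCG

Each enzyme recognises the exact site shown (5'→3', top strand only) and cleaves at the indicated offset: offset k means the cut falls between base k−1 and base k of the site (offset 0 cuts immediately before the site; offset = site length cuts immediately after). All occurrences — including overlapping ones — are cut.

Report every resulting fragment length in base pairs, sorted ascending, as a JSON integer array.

[7,7,8,11,13,14,41]

Scan for sites:
  VbrIV GGGCGC/3: at [2, 55, 62] ⇒ [5, 58, 65]
  NpsX GAAAGTCC/1: at [12, 33] ⇒ [13, 34]
  GruIII GTATTAA/1: at [26, 46] ⇒ [27, 47]

All cut coordinates (distinct, sorted): [5, 13, 27, 34, 47, 58, 65]

Fragment lengths:
  5→13: 8 bp
  13→27: 14 bp
  27→34: 7 bp
  34→47: 13 bp
  47→58: 11 bp
  58→65: 7 bp
  65→5 (wrap): 101-65+5 = 41 bp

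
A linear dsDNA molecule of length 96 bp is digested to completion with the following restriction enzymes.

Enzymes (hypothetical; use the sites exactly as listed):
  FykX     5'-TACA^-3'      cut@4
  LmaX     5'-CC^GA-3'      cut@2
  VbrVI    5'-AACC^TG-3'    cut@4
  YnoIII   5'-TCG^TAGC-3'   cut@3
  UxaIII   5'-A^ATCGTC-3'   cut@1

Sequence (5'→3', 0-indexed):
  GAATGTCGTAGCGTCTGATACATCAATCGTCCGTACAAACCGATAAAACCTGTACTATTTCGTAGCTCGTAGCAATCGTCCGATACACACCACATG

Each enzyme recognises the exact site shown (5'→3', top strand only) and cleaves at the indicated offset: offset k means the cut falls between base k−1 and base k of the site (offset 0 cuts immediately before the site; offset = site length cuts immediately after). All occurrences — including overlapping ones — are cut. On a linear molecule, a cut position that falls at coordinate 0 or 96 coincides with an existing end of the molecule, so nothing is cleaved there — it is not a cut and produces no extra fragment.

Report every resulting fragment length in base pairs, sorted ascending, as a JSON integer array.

Per-enzyme occurrences:
  FykX TACA/4: at [18, 33, 83] ⇒ [22, 37, 87]
  LmaX CCGA/2: at [39, 79] ⇒ [41, 81]
  VbrVI AACCTG/4: at [46] ⇒ [50]
  YnoIII TCGTAGC/3: at [5, 59, 66] ⇒ [8, 62, 69]
  UxaIII AATCGTC/1: at [24, 73] ⇒ [25, 74]

Pooled cuts: [8, 22, 25, 37, 41, 50, 62, 69, 74, 81, 87]

Fragments:
  [0,8): 8 bp
  [8,22): 14 bp
  [22,25): 3 bp
  [25,37): 12 bp
  [37,41): 4 bp
  [41,50): 9 bp
  [50,62): 12 bp
  [62,69): 7 bp
  [69,74): 5 bp
  [74,81): 7 bp
  [81,87): 6 bp
  [87,96): 9 bp

[3,4,5,6,7,7,8,9,9,12,12,14]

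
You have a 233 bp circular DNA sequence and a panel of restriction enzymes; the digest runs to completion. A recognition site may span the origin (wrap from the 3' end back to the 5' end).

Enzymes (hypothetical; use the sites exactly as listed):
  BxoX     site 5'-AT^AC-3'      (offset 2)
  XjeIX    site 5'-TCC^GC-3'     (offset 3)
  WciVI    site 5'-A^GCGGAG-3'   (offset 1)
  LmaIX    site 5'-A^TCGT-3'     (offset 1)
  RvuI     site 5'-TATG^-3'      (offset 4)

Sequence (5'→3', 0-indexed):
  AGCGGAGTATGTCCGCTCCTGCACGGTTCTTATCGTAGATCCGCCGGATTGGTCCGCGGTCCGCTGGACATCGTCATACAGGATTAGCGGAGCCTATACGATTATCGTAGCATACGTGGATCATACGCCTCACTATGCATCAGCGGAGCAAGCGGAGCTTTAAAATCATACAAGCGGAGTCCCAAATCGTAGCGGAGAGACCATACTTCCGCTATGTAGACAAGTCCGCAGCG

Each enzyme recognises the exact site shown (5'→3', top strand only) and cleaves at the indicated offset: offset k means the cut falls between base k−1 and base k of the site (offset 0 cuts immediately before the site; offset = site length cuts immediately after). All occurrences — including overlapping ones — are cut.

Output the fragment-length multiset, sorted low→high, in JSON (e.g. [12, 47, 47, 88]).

Scan for sites:
  BxoX (ATAC, off=2): starts [75, 95, 111, 122, 167, 202] → cuts [77, 97, 113, 124, 169, 204]
  XjeIX (TCCGC, off=3): starts [11, 39, 52, 59, 207, 224] → cuts [14, 42, 55, 62, 210, 227]
  WciVI (AGCGGAG, off=1): starts [0, 85, 141, 150, 172, 190] → cuts [1, 86, 142, 151, 173, 191]
  LmaIX (ATCGT, off=1): starts [31, 69, 103, 185] → cuts [32, 70, 104, 186]
  RvuI (TATG, off=4): starts [7, 133, 212] → cuts [11, 137, 216]

Pooled cuts: [1, 11, 14, 32, 42, 55, 62, 70, 77, 86, 97, 104, 113, 124, 137, 142, 151, 169, 173, 186, 191, 204, 210, 216, 227]

Fragments:
  1→11: 10 bp
  11→14: 3 bp
  14→32: 18 bp
  32→42: 10 bp
  42→55: 13 bp
  55→62: 7 bp
  62→70: 8 bp
  70→77: 7 bp
  77→86: 9 bp
  86→97: 11 bp
  97→104: 7 bp
  104→113: 9 bp
  113→124: 11 bp
  124→137: 13 bp
  137→142: 5 bp
  142→151: 9 bp
  151→169: 18 bp
  169→173: 4 bp
  173→186: 13 bp
  186→191: 5 bp
  191→204: 13 bp
  204→210: 6 bp
  210→216: 6 bp
  216→227: 11 bp
  227→1 (wrap): 233-227+1 = 7 bp

[3,4,5,5,6,6,7,7,7,7,8,9,9,9,10,10,11,11,11,13,13,13,13,18,18]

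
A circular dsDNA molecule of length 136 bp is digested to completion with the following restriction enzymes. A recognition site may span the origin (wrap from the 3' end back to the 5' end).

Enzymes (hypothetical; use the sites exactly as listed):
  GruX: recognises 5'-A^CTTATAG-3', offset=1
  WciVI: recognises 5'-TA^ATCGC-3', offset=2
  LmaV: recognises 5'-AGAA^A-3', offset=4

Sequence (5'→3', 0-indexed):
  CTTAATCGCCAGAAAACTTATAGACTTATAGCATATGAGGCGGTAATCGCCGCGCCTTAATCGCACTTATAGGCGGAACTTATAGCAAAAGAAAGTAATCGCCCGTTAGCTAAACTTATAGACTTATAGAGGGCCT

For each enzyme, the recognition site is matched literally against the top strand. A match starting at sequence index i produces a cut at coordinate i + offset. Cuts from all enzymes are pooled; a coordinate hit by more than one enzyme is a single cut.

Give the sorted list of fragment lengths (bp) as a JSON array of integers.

Site scan:
  GruX (ACTTATAG, off=1): starts [15, 23, 64, 77, 113, 121] → cuts [16, 24, 65, 78, 114, 122]
  WciVI (TAATCGC, off=2): starts [2, 43, 57, 95] → cuts [4, 45, 59, 97]
  LmaV (AGAAA, off=4): starts [10, 89] → cuts [14, 93]

All cut coordinates (distinct, sorted): [4, 14, 16, 24, 45, 59, 65, 78, 93, 97, 114, 122]

Fragment lengths:
  4→14: 10 bp
  14→16: 2 bp
  16→24: 8 bp
  24→45: 21 bp
  45→59: 14 bp
  59→65: 6 bp
  65→78: 13 bp
  78→93: 15 bp
  93→97: 4 bp
  97→114: 17 bp
  114→122: 8 bp
  122→4 (wrap): 136-122+4 = 18 bp

[2,4,6,8,8,10,13,14,15,17,18,21]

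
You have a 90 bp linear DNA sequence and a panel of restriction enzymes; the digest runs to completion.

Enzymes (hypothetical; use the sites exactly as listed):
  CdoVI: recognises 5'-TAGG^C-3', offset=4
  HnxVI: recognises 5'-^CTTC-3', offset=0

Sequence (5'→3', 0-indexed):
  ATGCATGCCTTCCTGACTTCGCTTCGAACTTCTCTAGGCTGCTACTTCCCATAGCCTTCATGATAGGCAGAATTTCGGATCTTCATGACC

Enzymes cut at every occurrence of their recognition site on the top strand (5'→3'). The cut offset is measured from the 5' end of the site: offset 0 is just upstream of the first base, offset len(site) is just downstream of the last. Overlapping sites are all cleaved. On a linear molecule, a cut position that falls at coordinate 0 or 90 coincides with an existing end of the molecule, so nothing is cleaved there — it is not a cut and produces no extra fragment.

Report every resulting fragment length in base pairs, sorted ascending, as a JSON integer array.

[5,6,7,8,8,10,10,11,12,13]

Per-enzyme occurrences:
  CdoVI TAGGC/4: at [34, 63] ⇒ [38, 67]
  HnxVI CTTC/0: at [8, 16, 21, 28, 44, 55, 80] ⇒ [8, 16, 21, 28, 44, 55, 80]

Pooled cuts: [8, 16, 21, 28, 38, 44, 55, 67, 80]

Fragment lengths:
  [0,8): 8 bp
  [8,16): 8 bp
  [16,21): 5 bp
  [21,28): 7 bp
  [28,38): 10 bp
  [38,44): 6 bp
  [44,55): 11 bp
  [55,67): 12 bp
  [67,80): 13 bp
  [80,90): 10 bp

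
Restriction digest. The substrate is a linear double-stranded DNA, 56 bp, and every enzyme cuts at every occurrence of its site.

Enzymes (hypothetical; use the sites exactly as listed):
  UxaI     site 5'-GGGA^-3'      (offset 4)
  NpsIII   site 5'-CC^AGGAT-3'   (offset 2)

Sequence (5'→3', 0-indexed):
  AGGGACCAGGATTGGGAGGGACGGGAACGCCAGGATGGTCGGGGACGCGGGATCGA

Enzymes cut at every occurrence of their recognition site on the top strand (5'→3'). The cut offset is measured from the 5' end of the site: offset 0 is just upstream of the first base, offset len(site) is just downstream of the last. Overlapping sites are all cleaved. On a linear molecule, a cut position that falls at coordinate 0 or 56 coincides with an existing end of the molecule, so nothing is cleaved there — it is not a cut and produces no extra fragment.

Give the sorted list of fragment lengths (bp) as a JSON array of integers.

[2,4,4,5,5,5,7,10,14]

Scan for sites:
  UxaI (GGGA, off=4): starts [1, 13, 17, 22, 41, 48] → cuts [5, 17, 21, 26, 45, 52]
  NpsIII (CCAGGAT, off=2): starts [5, 29] → cuts [7, 31]

Pooled cuts: [5, 7, 17, 21, 26, 31, 45, 52]

Fragments:
  [0,5): 5 bp
  [5,7): 2 bp
  [7,17): 10 bp
  [17,21): 4 bp
  [21,26): 5 bp
  [26,31): 5 bp
  [31,45): 14 bp
  [45,52): 7 bp
  [52,56): 4 bp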